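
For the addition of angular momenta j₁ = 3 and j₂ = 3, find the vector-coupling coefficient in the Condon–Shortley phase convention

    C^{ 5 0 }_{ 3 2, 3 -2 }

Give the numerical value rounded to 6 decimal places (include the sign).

√[11·1!5!5!/12! · 5!1!1!5!5!5!] = √(480000/7)
  +(−1)^0/∏(0,1,1,1,4,4)! = 1/576  (running 1/576)
  +(−1)^1/∏(1,0,0,0,5,5)! = -1/14400  (running 1/600)
⟨..|..⟩ = √(480000/7)·(1/600) = +0.436436

+√(4/21) ≈ +0.436436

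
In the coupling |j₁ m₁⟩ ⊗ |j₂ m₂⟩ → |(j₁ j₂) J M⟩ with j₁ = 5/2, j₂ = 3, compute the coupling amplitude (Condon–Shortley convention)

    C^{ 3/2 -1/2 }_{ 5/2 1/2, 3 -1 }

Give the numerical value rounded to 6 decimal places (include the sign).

-0.097590

triangle: 4!·1!·2!/8! = 48/40320
(j±m)!: 3!·2!·2!·4!·1!·2! = 1152
prefactor² = (2J+1)·Δ·N² = 192/35
  k=1: −1/(1!·3!·1!·1!·0!·1!) = -1/6
  k=2: +1/(2!·2!·0!·0!·1!·2!) = 1/8
Σ = -1/24  ⇒  CG² = 192/35·(-1/24)² = 1/105
CG = −√(1/105) = -0.097590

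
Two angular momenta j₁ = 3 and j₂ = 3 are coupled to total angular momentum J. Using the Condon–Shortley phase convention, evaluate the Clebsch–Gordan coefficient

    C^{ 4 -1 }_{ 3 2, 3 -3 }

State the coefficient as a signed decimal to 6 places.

j₁+j₂−J=2  J+j₁−j₂=4  J−j₁+j₂=4  j₁+j₂+J+1=11
(j₁±m₁, j₂±m₂, J±M) = (5,1,0,6,3,5)
P² = 1244160/77
sum k=0..0:
  [0] +1/288 = 1/288
S = 1/288
C² = P²·S² = 15/77 ; C = +0.441367

+√(15/77) = +0.441367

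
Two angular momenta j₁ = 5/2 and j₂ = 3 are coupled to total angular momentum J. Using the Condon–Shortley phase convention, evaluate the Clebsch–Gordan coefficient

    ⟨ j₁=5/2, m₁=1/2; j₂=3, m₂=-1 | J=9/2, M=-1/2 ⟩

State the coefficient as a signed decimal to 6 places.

+√(160/693) = +0.480500

√[10·1!4!5!/11! · 3!2!2!4!4!5!] = √(92160/77)
  +(−1)^0/∏(0,1,2,2,2,3)! = 1/48  (running 1/48)
  +(−1)^1/∏(1,0,1,1,3,4)! = -1/144  (running 1/72)
⟨..|..⟩ = √(92160/77)·(1/72) = +0.480500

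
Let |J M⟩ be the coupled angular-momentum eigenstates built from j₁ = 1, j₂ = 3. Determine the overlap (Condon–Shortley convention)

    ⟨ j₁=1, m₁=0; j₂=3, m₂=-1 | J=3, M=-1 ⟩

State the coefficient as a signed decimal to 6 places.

√[7·1!1!5!/8! · 1!1!2!4!2!4!] = √(48)
  +(−1)^0/∏(0,1,1,2,0,3)! = 1/12  (running 1/12)
  +(−1)^1/∏(1,0,0,1,1,4)! = -1/24  (running 1/24)
⟨..|..⟩ = √(48)·(1/24) = +0.288675

+√(1/12) = +0.288675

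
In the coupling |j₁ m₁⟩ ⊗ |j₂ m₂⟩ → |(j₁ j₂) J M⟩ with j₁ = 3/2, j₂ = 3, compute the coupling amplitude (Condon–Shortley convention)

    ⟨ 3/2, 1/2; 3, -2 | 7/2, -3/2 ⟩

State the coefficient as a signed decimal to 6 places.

√[8·1!2!5!/9! · 2!1!1!5!2!5!] = √(6400/21)
  +(−1)^0/∏(0,1,1,1,1,4)! = 1/24  (running 1/24)
  +(−1)^1/∏(1,0,0,0,2,5)! = -1/240  (running 3/80)
⟨..|..⟩ = √(6400/21)·(3/80) = +0.654654

+√(3/7) ≈ +0.654654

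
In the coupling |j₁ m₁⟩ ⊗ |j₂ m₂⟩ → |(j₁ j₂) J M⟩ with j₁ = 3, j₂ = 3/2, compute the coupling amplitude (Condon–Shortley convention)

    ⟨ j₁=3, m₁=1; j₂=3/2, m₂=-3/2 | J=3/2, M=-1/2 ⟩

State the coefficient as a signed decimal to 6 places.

j₁+j₂−J=3  J+j₁−j₂=3  J−j₁+j₂=0  j₁+j₂+J+1=7
(j₁±m₁, j₂±m₂, J±M) = (4,2,0,3,1,2)
P² = 576/35
sum k=0..0:
  [0] +1/12 = 1/12
S = 1/12
C² = P²·S² = 4/35 ; C = +0.338062

+0.338062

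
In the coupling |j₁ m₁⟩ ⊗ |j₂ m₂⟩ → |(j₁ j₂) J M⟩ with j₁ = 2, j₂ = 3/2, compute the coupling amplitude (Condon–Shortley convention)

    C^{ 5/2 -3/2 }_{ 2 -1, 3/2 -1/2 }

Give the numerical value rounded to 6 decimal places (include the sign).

√[6·1!3!2!/7! · 1!3!1!2!1!4!] = √(144/35)
  +(−1)^0/∏(0,1,3,1,0,1)! = 1/6  (running 1/6)
  +(−1)^1/∏(1,0,2,0,1,2)! = -1/4  (running -1/12)
⟨..|..⟩ = √(144/35)·(-1/12) = -0.169031

−√(1/35) = -0.169031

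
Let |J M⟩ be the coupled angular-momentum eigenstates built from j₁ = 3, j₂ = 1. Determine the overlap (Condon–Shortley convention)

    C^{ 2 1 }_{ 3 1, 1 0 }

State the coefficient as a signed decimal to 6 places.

-0.617213  (= −√(8/21))

triangle: 2!·4!·0!/7! = 48/5040
(j±m)!: 4!·2!·1!·1!·3!·1! = 288
prefactor² = (2J+1)·Δ·N² = 96/7
  k=1: −1/(1!·1!·1!·0!·3!·0!) = -1/6
Σ = -1/6  ⇒  CG² = 96/7·(-1/6)² = 8/21
CG = −√(8/21) = -0.617213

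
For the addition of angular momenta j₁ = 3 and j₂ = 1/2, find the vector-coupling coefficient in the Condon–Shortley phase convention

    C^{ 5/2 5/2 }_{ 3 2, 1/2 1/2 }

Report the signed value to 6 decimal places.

triangle: 1!·5!·0!/7! = 120/5040
(j±m)!: 5!·1!·1!·0!·5!·0! = 14400
prefactor² = (2J+1)·Δ·N² = 14400/7
  k=1: −1/(1!·0!·0!·0!·5!·0!) = -1/120
Σ = -1/120  ⇒  CG² = 14400/7·(-1/120)² = 1/7
CG = −√(1/7) = -0.377964

-0.377964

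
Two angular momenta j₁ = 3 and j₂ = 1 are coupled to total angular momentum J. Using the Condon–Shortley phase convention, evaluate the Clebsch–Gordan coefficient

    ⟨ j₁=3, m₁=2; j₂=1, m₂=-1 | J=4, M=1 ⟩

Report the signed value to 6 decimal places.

+√(3/28) ≈ +0.327327

j₁+j₂−J=0  J+j₁−j₂=6  J−j₁+j₂=2  j₁+j₂+J+1=9
(j₁±m₁, j₂±m₂, J±M) = (5,1,0,2,5,3)
P² = 43200/7
sum k=0..0:
  [0] +1/240 = 1/240
S = 1/240
C² = P²·S² = 3/28 ; C = +0.327327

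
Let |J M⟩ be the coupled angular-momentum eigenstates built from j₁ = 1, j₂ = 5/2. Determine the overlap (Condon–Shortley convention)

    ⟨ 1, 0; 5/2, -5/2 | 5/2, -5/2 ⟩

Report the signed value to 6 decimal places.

+√(5/7) ≈ +0.845154

triangle: 1!*1!*4!/7! = 24/5040
(j±m)!: 1!*1!*0!*5!*0!*5! = 14400
prefactor² = (2J+1)*Δ*N² = 2880/7
  k=0: +1/(0!*1!*1!*0!*0!*4!) = 1/24
Σ = 1/24  ⇒  CG² = 2880/7*1/24² = 5/7
CG = +√(5/7) = +0.845154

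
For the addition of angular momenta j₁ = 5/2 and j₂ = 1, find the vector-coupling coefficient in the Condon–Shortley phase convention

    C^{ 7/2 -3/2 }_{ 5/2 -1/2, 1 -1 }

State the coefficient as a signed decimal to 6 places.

√[8·0!5!2!/8! · 2!3!0!2!2!5!] = √(1920/7)
  +(−1)^0/∏(0,0,3,0,2,2)! = 1/24  (running 1/24)
⟨..|..⟩ = √(1920/7)·(1/24) = +0.690066

+0.690066  (= +√(10/21))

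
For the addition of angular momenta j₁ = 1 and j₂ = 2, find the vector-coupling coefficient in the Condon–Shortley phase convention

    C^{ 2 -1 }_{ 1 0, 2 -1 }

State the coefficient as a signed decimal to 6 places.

+0.408248  (= +√(1/6))

j₁+j₂−J=1  J+j₁−j₂=1  J−j₁+j₂=3  j₁+j₂+J+1=6
(j₁±m₁, j₂±m₂, J±M) = (1,1,1,3,1,3)
P² = 3/2
sum k=0..1:
  [0] +1/2 = 1/2
  [1] −1/6 = -1/6
S = 1/3
C² = P²·S² = 1/6 ; C = +0.408248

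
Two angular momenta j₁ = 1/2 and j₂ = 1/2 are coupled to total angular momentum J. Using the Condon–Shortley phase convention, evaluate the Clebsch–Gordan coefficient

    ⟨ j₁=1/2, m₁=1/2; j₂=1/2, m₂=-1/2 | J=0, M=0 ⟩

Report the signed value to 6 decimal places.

triangle: 1!*0!*0!/2! = 1/2
(j±m)!: 1!*0!*0!*1!*0!*0! = 1
prefactor² = (2J+1)*Δ*N² = 1/2
  k=0: +1/(0!*1!*0!*0!*0!*0!) = 1
Σ = 1  ⇒  CG² = 1/2*1² = 1/2
CG = +√(1/2) = +0.707107

+0.707107  (= +√(1/2))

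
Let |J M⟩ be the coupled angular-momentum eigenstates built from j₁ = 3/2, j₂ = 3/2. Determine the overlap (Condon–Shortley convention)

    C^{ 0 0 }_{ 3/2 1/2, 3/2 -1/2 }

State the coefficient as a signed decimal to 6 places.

-0.500000

√[1·3!0!0!/4! · 2!1!1!2!0!0!] = √(1)
  +(−1)^1/∏(1,2,0,0,0,0)! = -1/2  (running -1/2)
⟨..|..⟩ = √(1)·(-1/2) = -0.500000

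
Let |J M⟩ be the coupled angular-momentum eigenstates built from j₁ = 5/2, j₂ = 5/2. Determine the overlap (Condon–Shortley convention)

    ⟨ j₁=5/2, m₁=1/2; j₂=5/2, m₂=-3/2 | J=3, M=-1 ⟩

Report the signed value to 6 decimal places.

+√(1/30) = +0.182574

triangle: 2!*3!*3!/9! = 72/362880
(j±m)!: 3!*2!*1!*4!*2!*4! = 13824
prefactor² = (2J+1)*Δ*N² = 96/5
  k=0: +1/(0!*2!*2!*1!*1!*2!) = 1/8
  k=1: −1/(1!*1!*1!*0!*2!*3!) = -1/12
Σ = 1/24  ⇒  CG² = 96/5*1/24² = 1/30
CG = +√(1/30) = +0.182574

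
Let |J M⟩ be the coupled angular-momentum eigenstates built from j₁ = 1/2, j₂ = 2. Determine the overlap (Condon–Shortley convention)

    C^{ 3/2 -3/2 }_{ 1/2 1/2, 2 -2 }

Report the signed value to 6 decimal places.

+0.894427  (= +√(4/5))

j₁+j₂−J=1  J+j₁−j₂=0  J−j₁+j₂=3  j₁+j₂+J+1=5
(j₁±m₁, j₂±m₂, J±M) = (1,0,0,4,0,3)
P² = 144/5
sum k=0..0:
  [0] +1/6 = 1/6
S = 1/6
C² = P²·S² = 4/5 ; C = +0.894427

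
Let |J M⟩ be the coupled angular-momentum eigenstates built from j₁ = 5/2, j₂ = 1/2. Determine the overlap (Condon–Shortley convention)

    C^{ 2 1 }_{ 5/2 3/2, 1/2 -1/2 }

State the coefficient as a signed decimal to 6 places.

j₁+j₂−J=1  J+j₁−j₂=4  J−j₁+j₂=0  j₁+j₂+J+1=6
(j₁±m₁, j₂±m₂, J±M) = (4,1,0,1,3,1)
P² = 24
sum k=0..0:
  [0] +1/6 = 1/6
S = 1/6
C² = P²·S² = 2/3 ; C = +0.816497

+√(2/3) = +0.816497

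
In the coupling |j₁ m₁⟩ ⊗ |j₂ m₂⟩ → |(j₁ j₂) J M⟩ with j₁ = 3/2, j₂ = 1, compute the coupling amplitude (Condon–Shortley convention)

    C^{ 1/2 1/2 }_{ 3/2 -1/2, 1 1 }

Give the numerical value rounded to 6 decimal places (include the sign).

triangle: 2!×1!×0!/4! = 2/24
(j±m)!: 1!×2!×2!×0!×1!×0! = 4
prefactor² = (2J+1)×Δ×N² = 2/3
  k=2: +1/(2!×0!×0!×0!×1!×0!) = 1/2
Σ = 1/2  ⇒  CG² = 2/3×1/2² = 1/6
CG = +√(1/6) = +0.408248

+0.408248  (= +√(1/6))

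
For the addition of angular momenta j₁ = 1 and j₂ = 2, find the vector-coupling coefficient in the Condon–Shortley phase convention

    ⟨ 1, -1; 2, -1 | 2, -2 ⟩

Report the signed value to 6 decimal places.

-0.577350  (= −√(1/3))

√[5·1!1!3!/6! · 0!2!1!3!0!4!] = √(12)
  +(−1)^1/∏(1,0,1,0,0,3)! = -1/6  (running -1/6)
⟨..|..⟩ = √(12)·(-1/6) = -0.577350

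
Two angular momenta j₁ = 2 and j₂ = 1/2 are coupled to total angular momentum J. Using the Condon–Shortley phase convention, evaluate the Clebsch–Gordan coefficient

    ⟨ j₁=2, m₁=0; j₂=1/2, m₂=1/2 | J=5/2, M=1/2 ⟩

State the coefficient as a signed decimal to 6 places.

+0.774597  (= +√(3/5))

j₁+j₂−J=0  J+j₁−j₂=4  J−j₁+j₂=1  j₁+j₂+J+1=6
(j₁±m₁, j₂±m₂, J±M) = (2,2,1,0,3,2)
P² = 48/5
sum k=0..0:
  [0] +1/4 = 1/4
S = 1/4
C² = P²·S² = 3/5 ; C = +0.774597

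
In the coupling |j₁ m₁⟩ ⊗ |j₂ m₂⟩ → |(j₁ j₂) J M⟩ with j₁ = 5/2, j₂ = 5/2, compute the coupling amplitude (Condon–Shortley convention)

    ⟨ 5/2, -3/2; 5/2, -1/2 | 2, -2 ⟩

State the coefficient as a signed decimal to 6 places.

triangle: 3!×2!×2!/8! = 24/40320
(j±m)!: 1!×4!×2!×3!×0!×4! = 6912
prefactor² = (2J+1)×Δ×N² = 144/7
  k=2: +1/(2!×1!×2!×0!×0!×2!) = 1/8
Σ = 1/8  ⇒  CG² = 144/7×1/8² = 9/28
CG = +√(9/28) = +0.566947

+√(9/28) = +0.566947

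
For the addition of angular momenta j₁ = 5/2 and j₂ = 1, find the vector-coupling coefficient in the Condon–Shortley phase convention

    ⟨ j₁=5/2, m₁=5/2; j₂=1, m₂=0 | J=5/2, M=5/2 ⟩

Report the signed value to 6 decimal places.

+0.845154

j₁+j₂−J=1  J+j₁−j₂=4  J−j₁+j₂=1  j₁+j₂+J+1=7
(j₁±m₁, j₂±m₂, J±M) = (5,0,1,1,5,0)
P² = 2880/7
sum k=0..0:
  [0] +1/24 = 1/24
S = 1/24
C² = P²·S² = 5/7 ; C = +0.845154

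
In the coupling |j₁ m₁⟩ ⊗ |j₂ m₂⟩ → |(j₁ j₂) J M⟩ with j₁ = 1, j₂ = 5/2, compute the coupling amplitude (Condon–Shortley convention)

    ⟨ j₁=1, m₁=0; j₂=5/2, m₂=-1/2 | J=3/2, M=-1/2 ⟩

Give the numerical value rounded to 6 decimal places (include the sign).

-0.632456

triangle: 2!×0!×3!/6! = 12/720
(j±m)!: 1!×1!×2!×3!×1!×2! = 24
prefactor² = (2J+1)×Δ×N² = 8/5
  k=1: −1/(1!×1!×0!×1!×0!×2!) = -1/2
Σ = -1/2  ⇒  CG² = 8/5×(-1/2)² = 2/5
CG = −√(2/5) = -0.632456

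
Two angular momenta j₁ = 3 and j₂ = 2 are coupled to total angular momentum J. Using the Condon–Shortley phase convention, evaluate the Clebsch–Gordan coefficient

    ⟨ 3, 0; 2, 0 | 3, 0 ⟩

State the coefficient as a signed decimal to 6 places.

√[7·2!4!2!/9! · 3!3!2!2!3!3!] = √(48/5)
  +(−1)^0/∏(0,2,3,2,1,0)! = 1/24  (running 1/24)
  +(−1)^1/∏(1,1,2,1,2,1)! = -1/4  (running -5/24)
  +(−1)^2/∏(2,0,1,0,3,2)! = 1/24  (running -1/6)
⟨..|..⟩ = √(48/5)·(-1/6) = -0.516398

−√(4/15) = -0.516398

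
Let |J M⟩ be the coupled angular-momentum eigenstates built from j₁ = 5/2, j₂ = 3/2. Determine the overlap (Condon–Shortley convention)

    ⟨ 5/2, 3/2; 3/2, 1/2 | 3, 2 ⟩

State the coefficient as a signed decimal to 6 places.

+0.288675  (= +√(1/12))

triangle: 1!×4!×2!/8! = 48/40320
(j±m)!: 4!×1!×2!×1!×5!×1! = 5760
prefactor² = (2J+1)×Δ×N² = 48
  k=0: +1/(0!×1!×1!×2!×3!×0!) = 1/12
  k=1: −1/(1!×0!×0!×1!×4!×1!) = -1/24
Σ = 1/24  ⇒  CG² = 48×1/24² = 1/12
CG = +√(1/12) = +0.288675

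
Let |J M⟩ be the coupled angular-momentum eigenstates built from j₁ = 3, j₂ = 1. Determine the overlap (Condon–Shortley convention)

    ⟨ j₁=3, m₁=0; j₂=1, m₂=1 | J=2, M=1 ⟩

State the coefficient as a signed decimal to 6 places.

√[5·2!4!0!/7! · 3!3!2!0!3!1!] = √(144/7)
  +(−1)^2/∏(2,0,1,0,3,0)! = 1/12  (running 1/12)
⟨..|..⟩ = √(144/7)·(1/12) = +0.377964

+√(1/7) ≈ +0.377964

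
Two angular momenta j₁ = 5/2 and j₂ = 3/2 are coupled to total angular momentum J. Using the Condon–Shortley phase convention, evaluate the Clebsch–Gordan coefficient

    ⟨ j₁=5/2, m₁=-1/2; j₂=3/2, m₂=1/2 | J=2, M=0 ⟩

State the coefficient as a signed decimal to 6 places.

√[5·2!3!1!/7! · 2!3!2!1!2!2!] = √(8/7)
  +(−1)^1/∏(1,1,2,1,1,0)! = -1/2  (running -1/2)
  +(−1)^2/∏(2,0,1,0,2,1)! = 1/4  (running -1/4)
⟨..|..⟩ = √(8/7)·(-1/4) = -0.267261

-0.267261  (= −√(1/14))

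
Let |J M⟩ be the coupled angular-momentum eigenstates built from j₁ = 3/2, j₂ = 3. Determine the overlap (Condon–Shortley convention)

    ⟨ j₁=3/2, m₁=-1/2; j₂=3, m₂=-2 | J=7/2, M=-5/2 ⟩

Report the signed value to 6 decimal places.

+0.377964  (= +√(1/7))

√[8·1!2!5!/9! · 1!2!1!5!1!6!] = √(6400/7)
  +(−1)^0/∏(0,1,2,1,0,4)! = 1/48  (running 1/48)
  +(−1)^1/∏(1,0,1,0,1,5)! = -1/120  (running 1/80)
⟨..|..⟩ = √(6400/7)·(1/80) = +0.377964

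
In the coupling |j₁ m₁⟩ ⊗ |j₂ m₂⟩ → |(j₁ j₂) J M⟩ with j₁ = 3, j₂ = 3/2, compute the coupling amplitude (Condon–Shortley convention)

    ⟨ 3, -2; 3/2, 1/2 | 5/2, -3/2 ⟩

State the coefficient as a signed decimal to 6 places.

+0.267261

√[6·2!4!1!/8! · 1!5!2!1!1!4!] = √(288/7)
  +(−1)^1/∏(1,1,4,1,0,0)! = -1/24  (running -1/24)
  +(−1)^2/∏(2,0,3,0,1,1)! = 1/12  (running 1/24)
⟨..|..⟩ = √(288/7)·(1/24) = +0.267261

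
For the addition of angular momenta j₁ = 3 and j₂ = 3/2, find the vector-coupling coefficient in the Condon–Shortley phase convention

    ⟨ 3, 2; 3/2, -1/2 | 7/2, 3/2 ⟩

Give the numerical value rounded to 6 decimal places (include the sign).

j₁+j₂−J=1  J+j₁−j₂=5  J−j₁+j₂=2  j₁+j₂+J+1=9
(j₁±m₁, j₂±m₂, J±M) = (5,1,1,2,5,2)
P² = 6400/21
sum k=0..1:
  [0] +1/24 = 1/24
  [1] −1/240 = -1/240
S = 3/80
C² = P²·S² = 3/7 ; C = +0.654654

+√(3/7) ≈ +0.654654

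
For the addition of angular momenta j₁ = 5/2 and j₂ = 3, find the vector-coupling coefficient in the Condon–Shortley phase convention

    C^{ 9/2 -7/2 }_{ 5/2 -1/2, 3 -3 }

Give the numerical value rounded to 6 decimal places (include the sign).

√[10·1!4!5!/11! · 2!3!0!6!1!8!] = √(2764800/11)
  +(−1)^0/∏(0,1,3,0,1,5)! = 1/720  (running 1/720)
⟨..|..⟩ = √(2764800/11)·(1/720) = +0.696311

+√(16/33) = +0.696311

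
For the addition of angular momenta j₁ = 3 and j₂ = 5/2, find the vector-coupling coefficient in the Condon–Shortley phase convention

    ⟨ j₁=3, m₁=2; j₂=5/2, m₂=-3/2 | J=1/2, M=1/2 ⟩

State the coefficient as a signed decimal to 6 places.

−√(5/21) = -0.487950

j₁+j₂−J=5  J+j₁−j₂=1  J−j₁+j₂=0  j₁+j₂+J+1=7
(j₁±m₁, j₂±m₂, J±M) = (5,1,1,4,1,0)
P² = 960/7
sum k=1..1:
  [1] −1/24 = -1/24
S = -1/24
C² = P²·S² = 5/21 ; C = -0.487950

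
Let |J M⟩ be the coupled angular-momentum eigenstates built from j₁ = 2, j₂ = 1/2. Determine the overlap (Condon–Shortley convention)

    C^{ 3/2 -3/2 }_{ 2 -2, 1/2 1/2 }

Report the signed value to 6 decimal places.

triangle: 1!·3!·0!/5! = 6/120
(j±m)!: 0!·4!·1!·0!·0!·3! = 144
prefactor² = (2J+1)·Δ·N² = 144/5
  k=1: −1/(1!·0!·3!·0!·0!·0!) = -1/6
Σ = -1/6  ⇒  CG² = 144/5·(-1/6)² = 4/5
CG = −√(4/5) = -0.894427

−√(4/5) ≈ -0.894427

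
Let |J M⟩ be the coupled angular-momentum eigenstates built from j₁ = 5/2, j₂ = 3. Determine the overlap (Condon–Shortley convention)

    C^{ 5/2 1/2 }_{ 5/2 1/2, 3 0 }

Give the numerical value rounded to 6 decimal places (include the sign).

−√(8/105) = -0.276026

triangle: 3!·2!·3!/9! = 72/362880
(j±m)!: 3!·2!·3!·3!·3!·2! = 5184
prefactor² = (2J+1)·Δ·N² = 216/35
  k=0: +1/(0!·3!·2!·3!·0!·0!) = 1/72
  k=1: −1/(1!·2!·1!·2!·1!·1!) = -1/4
  k=2: +1/(2!·1!·0!·1!·2!·2!) = 1/8
Σ = -1/9  ⇒  CG² = 216/35·(-1/9)² = 8/105
CG = −√(8/105) = -0.276026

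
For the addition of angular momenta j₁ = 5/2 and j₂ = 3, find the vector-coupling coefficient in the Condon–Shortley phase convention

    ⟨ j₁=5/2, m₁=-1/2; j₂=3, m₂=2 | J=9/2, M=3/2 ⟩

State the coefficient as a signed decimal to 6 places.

−√(169/462) ≈ -0.604815

triangle: 1!×4!×5!/11! = 2880/39916800
(j±m)!: 2!×3!×5!×1!×6!×3! = 6220800
prefactor² = (2J+1)×Δ×N² = 345600/77
  k=0: +1/(0!×1!×3!×5!×1!×0!) = 1/720
  k=1: −1/(1!×0!×2!×4!×2!×1!) = -1/96
Σ = -13/1440  ⇒  CG² = 345600/77×(-13/1440)² = 169/462
CG = −√(169/462) = -0.604815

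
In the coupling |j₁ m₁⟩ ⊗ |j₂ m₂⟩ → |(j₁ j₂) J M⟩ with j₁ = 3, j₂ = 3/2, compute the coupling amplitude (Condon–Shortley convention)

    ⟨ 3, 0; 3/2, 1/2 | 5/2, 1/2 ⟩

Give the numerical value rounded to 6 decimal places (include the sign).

−√(6/35) = -0.414039

triangle: 2!·4!·1!/8! = 48/40320
(j±m)!: 3!·3!·2!·1!·3!·2! = 864
prefactor² = (2J+1)·Δ·N² = 216/35
  k=1: −1/(1!·1!·2!·1!·2!·0!) = -1/4
  k=2: +1/(2!·0!·1!·0!·3!·1!) = 1/12
Σ = -1/6  ⇒  CG² = 216/35·(-1/6)² = 6/35
CG = −√(6/35) = -0.414039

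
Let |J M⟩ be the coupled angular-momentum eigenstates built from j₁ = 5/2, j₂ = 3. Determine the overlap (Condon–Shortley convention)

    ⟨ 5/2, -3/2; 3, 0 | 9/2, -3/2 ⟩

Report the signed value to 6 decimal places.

−√(45/154) ≈ -0.540562

√[10·1!4!5!/11! · 1!4!3!3!3!6!] = √(207360/77)
  +(−1)^0/∏(0,1,4,3,0,2)! = 1/288  (running 1/288)
  +(−1)^1/∏(1,0,3,2,1,3)! = -1/72  (running -1/96)
⟨..|..⟩ = √(207360/77)·(-1/96) = -0.540562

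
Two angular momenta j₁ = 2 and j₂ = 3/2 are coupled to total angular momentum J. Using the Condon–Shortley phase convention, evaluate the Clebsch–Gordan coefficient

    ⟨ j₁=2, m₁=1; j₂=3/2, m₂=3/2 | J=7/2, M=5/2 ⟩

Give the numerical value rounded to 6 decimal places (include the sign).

+0.755929  (= +√(4/7))

triangle: 0!×4!×3!/8! = 144/40320
(j±m)!: 3!×1!×3!×0!×6!×1! = 25920
prefactor² = (2J+1)×Δ×N² = 5184/7
  k=0: +1/(0!×0!×1!×3!×3!×0!) = 1/36
Σ = 1/36  ⇒  CG² = 5184/7×1/36² = 4/7
CG = +√(4/7) = +0.755929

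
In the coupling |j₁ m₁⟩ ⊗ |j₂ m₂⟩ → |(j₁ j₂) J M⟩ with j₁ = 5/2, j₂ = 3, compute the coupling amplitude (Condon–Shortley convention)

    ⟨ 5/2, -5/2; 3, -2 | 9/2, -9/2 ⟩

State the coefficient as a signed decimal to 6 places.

-0.674200  (= −√(5/11))

triangle: 1!·4!·5!/11! = 2880/39916800
(j±m)!: 0!·5!·1!·5!·0!·9! = 5225472000
prefactor² = (2J+1)·Δ·N² = 41472000/11
  k=1: −1/(1!·0!·4!·0!·0!·5!) = -1/2880
Σ = -1/2880  ⇒  CG² = 41472000/11·(-1/2880)² = 5/11
CG = −√(5/11) = -0.674200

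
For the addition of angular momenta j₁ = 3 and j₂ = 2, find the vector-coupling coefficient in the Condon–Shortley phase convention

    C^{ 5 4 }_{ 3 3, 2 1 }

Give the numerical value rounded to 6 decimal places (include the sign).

+0.632456

√[11·0!6!4!/11! · 6!0!3!1!9!1!] = √(7464960)
  +(−1)^0/∏(0,0,0,3,6,1)! = 1/4320  (running 1/4320)
⟨..|..⟩ = √(7464960)·(1/4320) = +0.632456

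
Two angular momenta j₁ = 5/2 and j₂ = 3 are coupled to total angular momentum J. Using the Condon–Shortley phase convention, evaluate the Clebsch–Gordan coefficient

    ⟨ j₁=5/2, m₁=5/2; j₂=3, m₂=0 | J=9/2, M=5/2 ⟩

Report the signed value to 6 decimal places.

+√(25/66) ≈ +0.615457

j₁+j₂−J=1  J+j₁−j₂=4  J−j₁+j₂=5  j₁+j₂+J+1=11
(j₁±m₁, j₂±m₂, J±M) = (5,0,3,3,7,2)
P² = 345600/11
sum k=0..0:
  [0] +1/288 = 1/288
S = 1/288
C² = P²·S² = 25/66 ; C = +0.615457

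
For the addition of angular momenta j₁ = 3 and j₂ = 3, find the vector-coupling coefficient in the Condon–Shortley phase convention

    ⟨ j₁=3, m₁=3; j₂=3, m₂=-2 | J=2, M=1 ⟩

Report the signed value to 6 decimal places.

+0.545545

j₁+j₂−J=4  J+j₁−j₂=2  J−j₁+j₂=2  j₁+j₂+J+1=9
(j₁±m₁, j₂±m₂, J±M) = (6,0,1,5,3,1)
P² = 4800/7
sum k=0..0:
  [0] +1/48 = 1/48
S = 1/48
C² = P²·S² = 25/84 ; C = +0.545545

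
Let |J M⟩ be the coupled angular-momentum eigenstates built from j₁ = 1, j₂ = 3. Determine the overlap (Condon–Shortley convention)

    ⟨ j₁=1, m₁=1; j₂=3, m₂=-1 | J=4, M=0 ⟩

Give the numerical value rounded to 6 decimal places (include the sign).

triangle: 0!×2!×6!/9! = 1440/362880
(j±m)!: 2!×0!×2!×4!×4!×4! = 55296
prefactor² = (2J+1)×Δ×N² = 13824/7
  k=0: +1/(0!×0!×0!×2!×2!×4!) = 1/96
Σ = 1/96  ⇒  CG² = 13824/7×1/96² = 3/14
CG = +√(3/14) = +0.462910

+√(3/14) ≈ +0.462910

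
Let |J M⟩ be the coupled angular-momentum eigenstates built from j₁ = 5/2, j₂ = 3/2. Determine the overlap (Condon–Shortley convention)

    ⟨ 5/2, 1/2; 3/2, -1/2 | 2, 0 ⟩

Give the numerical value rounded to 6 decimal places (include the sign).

-0.267261  (= −√(1/14))

√[5·2!3!1!/7! · 3!2!1!2!2!2!] = √(8/7)
  +(−1)^0/∏(0,2,2,1,1,0)! = 1/4  (running 1/4)
  +(−1)^1/∏(1,1,1,0,2,1)! = -1/2  (running -1/4)
⟨..|..⟩ = √(8/7)·(-1/4) = -0.267261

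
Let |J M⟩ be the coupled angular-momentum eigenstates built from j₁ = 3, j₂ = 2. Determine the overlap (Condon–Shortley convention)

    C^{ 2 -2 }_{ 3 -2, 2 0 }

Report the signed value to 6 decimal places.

√[5·3!3!1!/8! · 1!5!2!2!0!4!] = √(360/7)
  +(−1)^2/∏(2,1,3,0,0,1)! = 1/12  (running 1/12)
⟨..|..⟩ = √(360/7)·(1/12) = +0.597614

+√(5/14) = +0.597614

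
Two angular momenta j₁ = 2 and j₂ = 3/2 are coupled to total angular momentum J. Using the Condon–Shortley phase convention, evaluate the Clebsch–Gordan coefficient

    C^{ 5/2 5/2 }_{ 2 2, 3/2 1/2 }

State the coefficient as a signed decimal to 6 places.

√[6·1!3!2!/7! · 4!0!2!1!5!0!] = √(576/7)
  +(−1)^0/∏(0,1,0,2,3,0)! = 1/12  (running 1/12)
⟨..|..⟩ = √(576/7)·(1/12) = +0.755929

+√(4/7) ≈ +0.755929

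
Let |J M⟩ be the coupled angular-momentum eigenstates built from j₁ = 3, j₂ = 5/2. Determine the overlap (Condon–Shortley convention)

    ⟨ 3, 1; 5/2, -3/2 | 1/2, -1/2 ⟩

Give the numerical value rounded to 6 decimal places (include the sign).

−√(2/21) = -0.308607

triangle: 5!×1!×0!/7! = 120/5040
(j±m)!: 4!×2!×1!×4!×0!×1! = 1152
prefactor² = (2J+1)×Δ×N² = 384/7
  k=1: −1/(1!×4!×1!×0!×0!×0!) = -1/24
Σ = -1/24  ⇒  CG² = 384/7×(-1/24)² = 2/21
CG = −√(2/21) = -0.308607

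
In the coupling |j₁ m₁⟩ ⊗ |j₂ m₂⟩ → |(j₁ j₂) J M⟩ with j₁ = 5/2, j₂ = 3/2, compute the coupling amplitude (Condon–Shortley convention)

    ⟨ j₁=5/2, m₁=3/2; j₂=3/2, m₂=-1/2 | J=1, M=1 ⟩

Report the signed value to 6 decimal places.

-0.547723

j₁+j₂−J=3  J+j₁−j₂=2  J−j₁+j₂=0  j₁+j₂+J+1=6
(j₁±m₁, j₂±m₂, J±M) = (4,1,1,2,2,0)
P² = 24/5
sum k=1..1:
  [1] −1/4 = -1/4
S = -1/4
C² = P²·S² = 3/10 ; C = -0.547723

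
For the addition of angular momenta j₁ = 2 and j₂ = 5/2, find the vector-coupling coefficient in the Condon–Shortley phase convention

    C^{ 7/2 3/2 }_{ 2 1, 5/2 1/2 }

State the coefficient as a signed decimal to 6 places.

+√(2/21) = +0.308607

j₁+j₂−J=1  J+j₁−j₂=3  J−j₁+j₂=4  j₁+j₂+J+1=9
(j₁±m₁, j₂±m₂, J±M) = (3,1,3,2,5,2)
P² = 384/7
sum k=0..1:
  [0] +1/12 = 1/12
  [1] −1/24 = -1/24
S = 1/24
C² = P²·S² = 2/21 ; C = +0.308607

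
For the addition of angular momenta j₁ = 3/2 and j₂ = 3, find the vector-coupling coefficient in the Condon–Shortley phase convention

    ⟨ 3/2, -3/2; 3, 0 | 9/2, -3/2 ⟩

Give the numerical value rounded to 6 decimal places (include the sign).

+0.487950

triangle: 0!×3!×6!/10! = 4320/3628800
(j±m)!: 0!×3!×3!×3!×3!×6! = 933120
prefactor² = (2J+1)×Δ×N² = 77760/7
  k=0: +1/(0!×0!×3!×3!×0!×3!) = 1/216
Σ = 1/216  ⇒  CG² = 77760/7×1/216² = 5/21
CG = +√(5/21) = +0.487950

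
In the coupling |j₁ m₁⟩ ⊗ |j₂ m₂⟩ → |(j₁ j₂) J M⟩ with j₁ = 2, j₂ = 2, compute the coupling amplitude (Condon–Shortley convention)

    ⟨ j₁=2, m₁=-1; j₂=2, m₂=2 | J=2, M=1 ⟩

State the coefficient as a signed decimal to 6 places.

√[5·2!2!2!/7! · 1!3!4!0!3!1!] = √(48/7)
  +(−1)^2/∏(2,0,1,2,1,0)! = 1/4  (running 1/4)
⟨..|..⟩ = √(48/7)·(1/4) = +0.654654

+√(3/7) ≈ +0.654654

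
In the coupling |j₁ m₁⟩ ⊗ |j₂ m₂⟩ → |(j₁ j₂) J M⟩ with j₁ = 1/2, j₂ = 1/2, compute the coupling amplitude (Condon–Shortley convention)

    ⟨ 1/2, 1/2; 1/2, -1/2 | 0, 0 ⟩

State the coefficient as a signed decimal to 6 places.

+√(1/2) = +0.707107

triangle: 1!*0!*0!/2! = 1/2
(j±m)!: 1!*0!*0!*1!*0!*0! = 1
prefactor² = (2J+1)*Δ*N² = 1/2
  k=0: +1/(0!*1!*0!*0!*0!*0!) = 1
Σ = 1  ⇒  CG² = 1/2*1² = 1/2
CG = +√(1/2) = +0.707107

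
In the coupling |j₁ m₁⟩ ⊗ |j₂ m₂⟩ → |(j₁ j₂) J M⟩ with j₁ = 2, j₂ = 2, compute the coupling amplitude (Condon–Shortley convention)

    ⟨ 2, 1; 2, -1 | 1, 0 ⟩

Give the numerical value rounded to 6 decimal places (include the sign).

triangle: 3!×1!×1!/6! = 6/720
(j±m)!: 3!×1!×1!×3!×1!×1! = 36
prefactor² = (2J+1)×Δ×N² = 9/10
  k=0: +1/(0!×3!×1!×1!×0!×0!) = 1/6
  k=1: −1/(1!×2!×0!×0!×1!×1!) = -1/2
Σ = -1/3  ⇒  CG² = 9/10×(-1/3)² = 1/10
CG = −√(1/10) = -0.316228

−√(1/10) ≈ -0.316228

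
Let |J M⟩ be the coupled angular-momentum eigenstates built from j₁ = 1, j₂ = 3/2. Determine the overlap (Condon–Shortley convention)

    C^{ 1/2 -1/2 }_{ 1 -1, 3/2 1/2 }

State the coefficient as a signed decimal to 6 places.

triangle: 2!·0!·1!/4! = 2/24
(j±m)!: 0!·2!·2!·1!·0!·1! = 4
prefactor² = (2J+1)·Δ·N² = 2/3
  k=2: +1/(2!·0!·0!·0!·0!·1!) = 1/2
Σ = 1/2  ⇒  CG² = 2/3·1/2² = 1/6
CG = +√(1/6) = +0.408248

+√(1/6) = +0.408248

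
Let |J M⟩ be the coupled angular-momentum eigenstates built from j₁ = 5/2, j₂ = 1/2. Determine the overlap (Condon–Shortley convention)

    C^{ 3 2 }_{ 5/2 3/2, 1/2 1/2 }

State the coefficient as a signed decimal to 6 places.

+√(5/6) ≈ +0.912871

√[7·0!5!1!/7! · 4!1!1!0!5!1!] = √(480)
  +(−1)^0/∏(0,0,1,1,4,0)! = 1/24  (running 1/24)
⟨..|..⟩ = √(480)·(1/24) = +0.912871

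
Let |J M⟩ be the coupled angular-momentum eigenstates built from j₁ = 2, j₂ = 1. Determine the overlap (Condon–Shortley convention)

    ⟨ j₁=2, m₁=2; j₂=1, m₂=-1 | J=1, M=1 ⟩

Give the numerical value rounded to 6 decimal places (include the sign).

+√(3/5) ≈ +0.774597

j₁+j₂−J=2  J+j₁−j₂=2  J−j₁+j₂=0  j₁+j₂+J+1=5
(j₁±m₁, j₂±m₂, J±M) = (4,0,0,2,2,0)
P² = 48/5
sum k=0..0:
  [0] +1/4 = 1/4
S = 1/4
C² = P²·S² = 3/5 ; C = +0.774597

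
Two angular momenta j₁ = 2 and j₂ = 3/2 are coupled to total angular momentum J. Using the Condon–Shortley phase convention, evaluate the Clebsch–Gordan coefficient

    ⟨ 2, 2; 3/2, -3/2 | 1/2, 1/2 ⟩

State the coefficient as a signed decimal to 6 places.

+0.632456

j₁+j₂−J=3  J+j₁−j₂=1  J−j₁+j₂=0  j₁+j₂+J+1=5
(j₁±m₁, j₂±m₂, J±M) = (4,0,0,3,1,0)
P² = 72/5
sum k=0..0:
  [0] +1/6 = 1/6
S = 1/6
C² = P²·S² = 2/5 ; C = +0.632456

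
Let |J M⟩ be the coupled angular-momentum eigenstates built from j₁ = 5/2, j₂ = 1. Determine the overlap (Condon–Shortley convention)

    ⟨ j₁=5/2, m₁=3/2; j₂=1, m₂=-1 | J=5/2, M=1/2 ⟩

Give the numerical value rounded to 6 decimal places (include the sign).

+0.676123  (= +√(16/35))

j₁+j₂−J=1  J+j₁−j₂=4  J−j₁+j₂=1  j₁+j₂+J+1=7
(j₁±m₁, j₂±m₂, J±M) = (4,1,0,2,3,2)
P² = 576/35
sum k=0..0:
  [0] +1/6 = 1/6
S = 1/6
C² = P²·S² = 16/35 ; C = +0.676123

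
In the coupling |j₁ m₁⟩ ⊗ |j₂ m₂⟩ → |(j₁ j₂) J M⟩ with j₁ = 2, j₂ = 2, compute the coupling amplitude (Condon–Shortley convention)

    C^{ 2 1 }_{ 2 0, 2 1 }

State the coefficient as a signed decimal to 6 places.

j₁+j₂−J=2  J+j₁−j₂=2  J−j₁+j₂=2  j₁+j₂+J+1=7
(j₁±m₁, j₂±m₂, J±M) = (2,2,3,1,3,1)
P² = 8/7
sum k=1..2:
  [1] −1/2 = -1/2
  [2] +1/4 = 1/4
S = -1/4
C² = P²·S² = 1/14 ; C = -0.267261

−√(1/14) = -0.267261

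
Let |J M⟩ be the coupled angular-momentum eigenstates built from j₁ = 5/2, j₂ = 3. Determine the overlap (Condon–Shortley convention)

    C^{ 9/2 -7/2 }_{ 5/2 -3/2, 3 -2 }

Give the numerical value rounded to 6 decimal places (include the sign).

j₁+j₂−J=1  J+j₁−j₂=4  J−j₁+j₂=5  j₁+j₂+J+1=11
(j₁±m₁, j₂±m₂, J±M) = (1,4,1,5,1,8)
P² = 921600/11
sum k=0..1:
  [0] +1/576 = 1/576
  [1] −1/720 = -1/720
S = 1/2880
C² = P²·S² = 1/99 ; C = +0.100504

+0.100504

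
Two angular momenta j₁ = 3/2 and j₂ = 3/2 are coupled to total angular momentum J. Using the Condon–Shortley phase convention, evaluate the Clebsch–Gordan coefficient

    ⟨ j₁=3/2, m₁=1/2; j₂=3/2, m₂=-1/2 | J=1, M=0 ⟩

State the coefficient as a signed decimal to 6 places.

-0.223607

√[3·2!1!1!/5! · 2!1!1!2!1!1!] = √(1/5)
  +(−1)^0/∏(0,2,1,1,0,0)! = 1/2  (running 1/2)
  +(−1)^1/∏(1,1,0,0,1,1)! = -1  (running -1/2)
⟨..|..⟩ = √(1/5)·(-1/2) = -0.223607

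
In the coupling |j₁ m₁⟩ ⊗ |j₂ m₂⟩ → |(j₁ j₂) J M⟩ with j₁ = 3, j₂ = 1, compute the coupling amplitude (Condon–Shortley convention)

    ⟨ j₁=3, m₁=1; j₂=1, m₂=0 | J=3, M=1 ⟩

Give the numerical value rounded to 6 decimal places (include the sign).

√[7·1!5!1!/8! · 4!2!1!1!4!2!] = √(48)
  +(−1)^0/∏(0,1,2,1,3,0)! = 1/12  (running 1/12)
  +(−1)^1/∏(1,0,1,0,4,1)! = -1/24  (running 1/24)
⟨..|..⟩ = √(48)·(1/24) = +0.288675

+0.288675  (= +√(1/12))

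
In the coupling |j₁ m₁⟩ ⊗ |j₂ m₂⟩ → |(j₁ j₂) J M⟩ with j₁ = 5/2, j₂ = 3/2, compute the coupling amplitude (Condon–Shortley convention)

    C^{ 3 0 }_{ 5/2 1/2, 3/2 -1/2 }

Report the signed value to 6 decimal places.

√[7·1!4!2!/8! · 3!2!1!2!3!3!] = √(36/5)
  +(−1)^0/∏(0,1,2,1,2,1)! = 1/4  (running 1/4)
  +(−1)^1/∏(1,0,1,0,3,2)! = -1/12  (running 1/6)
⟨..|..⟩ = √(36/5)·(1/6) = +0.447214

+√(1/5) = +0.447214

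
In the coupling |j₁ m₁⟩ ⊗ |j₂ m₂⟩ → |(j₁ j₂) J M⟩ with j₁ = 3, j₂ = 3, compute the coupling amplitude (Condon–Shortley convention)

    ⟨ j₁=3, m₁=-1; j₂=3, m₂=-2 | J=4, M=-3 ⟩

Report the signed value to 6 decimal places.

-0.301511  (= −√(1/11))

j₁+j₂−J=2  J+j₁−j₂=4  J−j₁+j₂=4  j₁+j₂+J+1=11
(j₁±m₁, j₂±m₂, J±M) = (2,4,1,5,1,7)
P² = 82944/11
sum k=0..1:
  [0] +1/288 = 1/288
  [1] −1/144 = -1/144
S = -1/288
C² = P²·S² = 1/11 ; C = -0.301511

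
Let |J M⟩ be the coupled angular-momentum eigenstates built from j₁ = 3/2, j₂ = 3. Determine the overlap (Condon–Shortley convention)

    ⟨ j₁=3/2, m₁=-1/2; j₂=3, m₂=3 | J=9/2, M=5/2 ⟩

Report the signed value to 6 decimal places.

+√(1/12) ≈ +0.288675

j₁+j₂−J=0  J+j₁−j₂=3  J−j₁+j₂=6  j₁+j₂+J+1=10
(j₁±m₁, j₂±m₂, J±M) = (1,2,6,0,7,2)
P² = 172800
sum k=0..0:
  [0] +1/1440 = 1/1440
S = 1/1440
C² = P²·S² = 1/12 ; C = +0.288675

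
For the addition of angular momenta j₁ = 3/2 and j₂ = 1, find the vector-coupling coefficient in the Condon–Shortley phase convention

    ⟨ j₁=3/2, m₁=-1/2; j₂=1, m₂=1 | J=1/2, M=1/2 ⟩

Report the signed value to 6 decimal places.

+0.408248

triangle: 2!×1!×0!/4! = 2/24
(j±m)!: 1!×2!×2!×0!×1!×0! = 4
prefactor² = (2J+1)×Δ×N² = 2/3
  k=2: +1/(2!×0!×0!×0!×1!×0!) = 1/2
Σ = 1/2  ⇒  CG² = 2/3×1/2² = 1/6
CG = +√(1/6) = +0.408248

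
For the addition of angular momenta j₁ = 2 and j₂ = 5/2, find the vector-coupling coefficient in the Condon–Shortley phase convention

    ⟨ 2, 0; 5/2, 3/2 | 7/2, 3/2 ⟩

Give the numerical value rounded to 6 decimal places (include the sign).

j₁+j₂−J=1  J+j₁−j₂=3  J−j₁+j₂=4  j₁+j₂+J+1=9
(j₁±m₁, j₂±m₂, J±M) = (2,2,4,1,5,2)
P² = 512/7
sum k=0..1:
  [0] +1/48 = 1/48
  [1] −1/12 = -1/12
S = -1/16
C² = P²·S² = 2/7 ; C = -0.534522

−√(2/7) ≈ -0.534522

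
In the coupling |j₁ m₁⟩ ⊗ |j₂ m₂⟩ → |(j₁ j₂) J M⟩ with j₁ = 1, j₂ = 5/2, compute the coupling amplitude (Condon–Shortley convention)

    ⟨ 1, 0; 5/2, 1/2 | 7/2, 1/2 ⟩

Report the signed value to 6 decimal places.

j₁+j₂−J=0  J+j₁−j₂=2  J−j₁+j₂=5  j₁+j₂+J+1=8
(j₁±m₁, j₂±m₂, J±M) = (1,1,3,2,4,3)
P² = 576/7
sum k=0..0:
  [0] +1/12 = 1/12
S = 1/12
C² = P²·S² = 4/7 ; C = +0.755929

+0.755929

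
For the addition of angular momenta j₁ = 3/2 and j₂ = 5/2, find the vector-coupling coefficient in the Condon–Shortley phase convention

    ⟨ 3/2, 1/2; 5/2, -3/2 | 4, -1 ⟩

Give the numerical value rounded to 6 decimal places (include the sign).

+√(15/56) = +0.517549

√[9·0!3!5!/9! · 2!1!1!4!3!5!] = √(4320/7)
  +(−1)^0/∏(0,0,1,1,2,4)! = 1/48  (running 1/48)
⟨..|..⟩ = √(4320/7)·(1/48) = +0.517549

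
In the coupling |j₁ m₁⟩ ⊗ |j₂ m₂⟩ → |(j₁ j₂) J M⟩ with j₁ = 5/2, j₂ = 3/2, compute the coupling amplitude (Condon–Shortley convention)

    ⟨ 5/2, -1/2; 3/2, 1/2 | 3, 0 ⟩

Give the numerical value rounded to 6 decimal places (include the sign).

triangle: 1!·4!·2!/8! = 48/40320
(j±m)!: 2!·3!·2!·1!·3!·3! = 864
prefactor² = (2J+1)·Δ·N² = 36/5
  k=0: +1/(0!·1!·3!·2!·1!·0!) = 1/12
  k=1: −1/(1!·0!·2!·1!·2!·1!) = -1/4
Σ = -1/6  ⇒  CG² = 36/5·(-1/6)² = 1/5
CG = −√(1/5) = -0.447214

−√(1/5) = -0.447214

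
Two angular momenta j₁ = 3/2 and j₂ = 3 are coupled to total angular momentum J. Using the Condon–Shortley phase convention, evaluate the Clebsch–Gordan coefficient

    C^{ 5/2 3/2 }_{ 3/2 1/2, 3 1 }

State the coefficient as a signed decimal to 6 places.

-0.591608

j₁+j₂−J=2  J+j₁−j₂=1  J−j₁+j₂=4  j₁+j₂+J+1=8
(j₁±m₁, j₂±m₂, J±M) = (2,1,4,2,4,1)
P² = 576/35
sum k=0..1:
  [0] +1/48 = 1/48
  [1] −1/6 = -1/6
S = -7/48
C² = P²·S² = 7/20 ; C = -0.591608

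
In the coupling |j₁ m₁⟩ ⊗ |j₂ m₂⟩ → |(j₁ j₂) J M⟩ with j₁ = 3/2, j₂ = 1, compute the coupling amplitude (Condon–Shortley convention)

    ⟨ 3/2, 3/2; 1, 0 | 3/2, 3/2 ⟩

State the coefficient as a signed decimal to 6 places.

triangle: 1!*2!*1!/5! = 2/120
(j±m)!: 3!*0!*1!*1!*3!*0! = 36
prefactor² = (2J+1)*Δ*N² = 12/5
  k=0: +1/(0!*1!*0!*1!*2!*0!) = 1/2
Σ = 1/2  ⇒  CG² = 12/5*1/2² = 3/5
CG = +√(3/5) = +0.774597

+0.774597  (= +√(3/5))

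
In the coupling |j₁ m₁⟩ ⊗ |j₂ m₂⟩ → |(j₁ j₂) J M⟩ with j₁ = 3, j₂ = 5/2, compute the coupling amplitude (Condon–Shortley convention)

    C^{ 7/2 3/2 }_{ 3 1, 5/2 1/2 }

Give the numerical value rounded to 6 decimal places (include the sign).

-0.487950  (= −√(5/21))

triangle: 2!*4!*3!/10! = 288/3628800
(j±m)!: 4!*2!*3!*2!*5!*2! = 138240
prefactor² = (2J+1)*Δ*N² = 3072/35
  k=0: +1/(0!*2!*2!*3!*2!*0!) = 1/48
  k=1: −1/(1!*1!*1!*2!*3!*1!) = -1/12
  k=2: +1/(2!*0!*0!*1!*4!*2!) = 1/96
Σ = -5/96  ⇒  CG² = 3072/35*(-5/96)² = 5/21
CG = −√(5/21) = -0.487950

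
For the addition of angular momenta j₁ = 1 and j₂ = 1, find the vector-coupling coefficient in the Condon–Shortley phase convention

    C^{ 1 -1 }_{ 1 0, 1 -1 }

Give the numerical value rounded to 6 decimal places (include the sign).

j₁+j₂−J=1  J+j₁−j₂=1  J−j₁+j₂=1  j₁+j₂+J+1=4
(j₁±m₁, j₂±m₂, J±M) = (1,1,0,2,0,2)
P² = 1/2
sum k=0..0:
  [0] +1/1 = 1
S = 1
C² = P²·S² = 1/2 ; C = +0.707107

+√(1/2) = +0.707107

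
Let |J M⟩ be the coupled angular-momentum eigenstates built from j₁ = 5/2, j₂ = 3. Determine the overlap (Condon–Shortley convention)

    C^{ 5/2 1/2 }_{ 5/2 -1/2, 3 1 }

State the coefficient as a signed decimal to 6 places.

triangle: 3!×2!×3!/9! = 72/362880
(j±m)!: 2!×3!×4!×2!×3!×2! = 6912
prefactor² = (2J+1)×Δ×N² = 288/35
  k=1: −1/(1!×2!×2!×3!×0!×0!) = -1/24
  k=2: +1/(2!×1!×1!×2!×1!×1!) = 1/4
  k=3: −1/(3!×0!×0!×1!×2!×2!) = -1/24
Σ = 1/6  ⇒  CG² = 288/35×1/6² = 8/35
CG = +√(8/35) = +0.478091

+0.478091  (= +√(8/35))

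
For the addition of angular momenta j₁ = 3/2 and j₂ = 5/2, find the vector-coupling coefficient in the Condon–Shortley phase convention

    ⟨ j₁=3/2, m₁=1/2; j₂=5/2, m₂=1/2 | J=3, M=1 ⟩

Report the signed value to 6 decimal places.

√[7·1!2!4!/8! · 2!1!3!2!4!2!] = √(48/5)
  +(−1)^0/∏(0,1,1,3,1,1)! = 1/6  (running 1/6)
  +(−1)^1/∏(1,0,0,2,2,2)! = -1/8  (running 1/24)
⟨..|..⟩ = √(48/5)·(1/24) = +0.129099

+√(1/60) ≈ +0.129099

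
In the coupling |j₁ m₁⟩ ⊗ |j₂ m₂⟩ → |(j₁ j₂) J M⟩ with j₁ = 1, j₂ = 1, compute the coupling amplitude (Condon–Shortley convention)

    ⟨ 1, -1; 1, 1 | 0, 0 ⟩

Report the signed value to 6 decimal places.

+0.577350  (= +√(1/3))

j₁+j₂−J=2  J+j₁−j₂=0  J−j₁+j₂=0  j₁+j₂+J+1=3
(j₁±m₁, j₂±m₂, J±M) = (0,2,2,0,0,0)
P² = 4/3
sum k=2..2:
  [2] +1/2 = 1/2
S = 1/2
C² = P²·S² = 1/3 ; C = +0.577350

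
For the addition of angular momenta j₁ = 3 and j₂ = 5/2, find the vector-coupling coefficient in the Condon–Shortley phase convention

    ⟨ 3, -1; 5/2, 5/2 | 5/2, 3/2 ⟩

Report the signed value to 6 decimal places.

triangle: 3!×3!×2!/9! = 72/362880
(j±m)!: 2!×4!×5!×0!×4!×1! = 138240
prefactor² = (2J+1)×Δ×N² = 1152/7
  k=3: −1/(3!×0!×1!×2!×2!×0!) = -1/24
Σ = -1/24  ⇒  CG² = 1152/7×(-1/24)² = 2/7
CG = −√(2/7) = -0.534522

-0.534522  (= −√(2/7))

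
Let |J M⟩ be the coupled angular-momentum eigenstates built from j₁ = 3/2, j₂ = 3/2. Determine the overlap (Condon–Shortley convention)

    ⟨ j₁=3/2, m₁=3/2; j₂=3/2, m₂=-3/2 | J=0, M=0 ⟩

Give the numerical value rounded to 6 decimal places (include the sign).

√[1·3!0!0!/4! · 3!0!0!3!0!0!] = √(9)
  +(−1)^0/∏(0,3,0,0,0,0)! = 1/6  (running 1/6)
⟨..|..⟩ = √(9)·(1/6) = +0.500000

+√(1/4) = +0.500000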